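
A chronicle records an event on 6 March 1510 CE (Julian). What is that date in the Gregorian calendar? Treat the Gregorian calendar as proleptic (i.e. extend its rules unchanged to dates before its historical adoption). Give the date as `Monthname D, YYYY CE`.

At this point the Julian calendar is 10 days behind the Gregorian.
6 March 1510 Julian + 10 days → 16 March 1510 Gregorian.

March 16, 1510 CE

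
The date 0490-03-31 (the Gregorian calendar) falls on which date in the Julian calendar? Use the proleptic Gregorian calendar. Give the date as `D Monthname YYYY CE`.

At this point the Julian calendar is 1 day behind the Gregorian.
31 March 490 Gregorian − 1 day → 30 March 490 Julian.

30 March 490 CE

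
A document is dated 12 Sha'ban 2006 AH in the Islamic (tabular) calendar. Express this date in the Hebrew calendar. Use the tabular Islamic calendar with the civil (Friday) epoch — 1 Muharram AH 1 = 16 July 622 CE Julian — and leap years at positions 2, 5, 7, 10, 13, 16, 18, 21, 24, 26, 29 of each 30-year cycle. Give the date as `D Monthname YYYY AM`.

12 Sivan 6328 AM

Both dates share Julian Day Number 2659163; in the Hebrew calendar that is 12 Sivan 6328 AM.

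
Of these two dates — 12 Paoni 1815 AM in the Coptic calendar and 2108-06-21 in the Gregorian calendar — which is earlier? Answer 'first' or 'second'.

first

The two dates have Julian Day Numbers 2487874 and 2491163 respectively.
Since 2487874 < 2491163, the first date comes first.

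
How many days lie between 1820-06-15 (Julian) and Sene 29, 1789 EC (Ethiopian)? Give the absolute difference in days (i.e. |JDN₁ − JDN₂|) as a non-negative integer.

First date → JDN 2385979; second date → JDN 2377586.
The interval is |2385979 − 2377586| = 8393 days.

8393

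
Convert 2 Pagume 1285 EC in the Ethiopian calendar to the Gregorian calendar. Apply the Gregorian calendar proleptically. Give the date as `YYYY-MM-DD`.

Both dates share Julian Day Number 2193563; in the Gregorian calendar that is 1 September 1293 CE.

1293-09-01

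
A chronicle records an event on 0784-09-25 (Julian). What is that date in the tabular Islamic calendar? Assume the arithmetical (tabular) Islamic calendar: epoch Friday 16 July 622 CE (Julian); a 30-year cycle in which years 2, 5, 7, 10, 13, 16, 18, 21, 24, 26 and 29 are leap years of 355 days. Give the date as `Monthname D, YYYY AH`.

The source date corresponds to 29 September 784 in the proleptic Gregorian calendar (JDN 2007682).
That day falls on 5 Rabi' al-Awwal 168 AH in the tabular Islamic calendar.

Rabi' al-Awwal 5, 168 AH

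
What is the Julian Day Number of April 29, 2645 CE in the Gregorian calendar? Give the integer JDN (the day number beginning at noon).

2687245

JDN 2400001 is 17 November 1858 CE (Gregorian), MJD 0; the target day is +287244 days from there, so JDN = 2687245.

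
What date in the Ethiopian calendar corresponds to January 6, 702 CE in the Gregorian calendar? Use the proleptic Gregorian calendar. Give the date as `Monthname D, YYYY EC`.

Tir 7, 694 EC

Both dates share Julian Day Number 1977465; in the Ethiopian calendar that is 7 Tir 694 EC.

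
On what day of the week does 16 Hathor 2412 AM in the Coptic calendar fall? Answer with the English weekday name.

This is JDN 2705723 (1 December 2695 Gregorian).
2705723 ≡ 6 (mod 7); counting from Monday = 0 gives Sunday.

Sunday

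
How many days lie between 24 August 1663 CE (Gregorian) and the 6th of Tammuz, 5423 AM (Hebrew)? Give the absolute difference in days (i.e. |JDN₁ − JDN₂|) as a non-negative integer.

44

First date → JDN 2328694; second date → JDN 2328650.
The interval is |2328694 − 2328650| = 44 days.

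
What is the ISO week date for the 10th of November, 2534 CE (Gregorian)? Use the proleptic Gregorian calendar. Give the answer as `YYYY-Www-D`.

2534-W45-3

The weekday is Wednesday (ISO weekday 3).
That Wednesday belongs to ISO week 45 of ISO year 2534.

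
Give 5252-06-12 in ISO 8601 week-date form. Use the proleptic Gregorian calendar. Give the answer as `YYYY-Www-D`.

The weekday is Wednesday (ISO weekday 3).
That Wednesday belongs to ISO week 24 of ISO year 5252.

5252-W24-3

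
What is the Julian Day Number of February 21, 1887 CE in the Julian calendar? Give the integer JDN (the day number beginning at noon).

Equivalently 5 March 1887 (Gregorian).
JDN 2400001 is 17 November 1858 CE (Gregorian), MJD 0; the target day is +10335 days from there, so JDN = 2410336.

2410336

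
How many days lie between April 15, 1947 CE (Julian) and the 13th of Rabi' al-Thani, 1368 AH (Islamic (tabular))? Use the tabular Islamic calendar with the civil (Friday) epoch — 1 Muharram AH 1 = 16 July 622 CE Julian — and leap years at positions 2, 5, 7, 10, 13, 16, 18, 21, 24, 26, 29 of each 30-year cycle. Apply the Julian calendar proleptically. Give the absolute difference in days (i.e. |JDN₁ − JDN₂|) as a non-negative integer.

First date → JDN 2432304; second date → JDN 2432960.
The interval is |2432304 − 2432960| = 656 days.

656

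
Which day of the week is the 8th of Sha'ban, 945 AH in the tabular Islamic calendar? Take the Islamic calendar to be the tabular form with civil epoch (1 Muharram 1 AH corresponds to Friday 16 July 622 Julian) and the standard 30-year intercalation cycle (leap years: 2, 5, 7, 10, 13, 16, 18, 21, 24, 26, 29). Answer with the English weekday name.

This is JDN 2283176 (9 January 1539 Gregorian).
2283176 ≡ 0 (mod 7); counting from Monday = 0 gives Monday.

Monday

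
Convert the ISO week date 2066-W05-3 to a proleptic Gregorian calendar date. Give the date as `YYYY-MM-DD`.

2066-02-03

ISO week 1 of 2066 is the week containing the first Thursday of 2066.
Week 5, day 3 (Wednesday) lands on 2066-02-03.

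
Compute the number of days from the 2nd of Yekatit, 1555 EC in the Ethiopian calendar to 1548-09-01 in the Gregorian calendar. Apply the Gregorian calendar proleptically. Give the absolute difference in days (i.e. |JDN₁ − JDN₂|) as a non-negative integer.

5271

JDN of the first date = 2291970.
JDN of the second date = 2286699.
|2286699 − 2291970| = 5271.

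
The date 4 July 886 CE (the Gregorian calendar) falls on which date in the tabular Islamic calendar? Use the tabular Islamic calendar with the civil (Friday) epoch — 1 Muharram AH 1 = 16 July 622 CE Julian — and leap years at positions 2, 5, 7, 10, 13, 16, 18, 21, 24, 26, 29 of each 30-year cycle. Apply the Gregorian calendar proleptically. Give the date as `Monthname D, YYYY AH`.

Both dates share Julian Day Number 2044850; in the tabular Islamic calendar that is 23 Muharram 273 AH.

Muharram 23, 273 AH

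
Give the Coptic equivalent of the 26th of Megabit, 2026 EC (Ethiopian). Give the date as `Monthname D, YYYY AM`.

Paremhat 26, 1750 AM

Julian Day Number of the source date = 2464057.
Converting JDN 2464057 to the Coptic calendar gives 26 Paremhat 1750 AM.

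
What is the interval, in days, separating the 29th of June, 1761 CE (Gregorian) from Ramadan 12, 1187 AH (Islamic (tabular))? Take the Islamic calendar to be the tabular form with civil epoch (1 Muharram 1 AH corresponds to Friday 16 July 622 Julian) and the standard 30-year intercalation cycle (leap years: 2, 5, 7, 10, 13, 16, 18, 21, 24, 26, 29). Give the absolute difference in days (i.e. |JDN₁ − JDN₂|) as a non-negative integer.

First date → JDN 2364432; second date → JDN 2368966.
The interval is |2364432 − 2368966| = 4534 days.

4534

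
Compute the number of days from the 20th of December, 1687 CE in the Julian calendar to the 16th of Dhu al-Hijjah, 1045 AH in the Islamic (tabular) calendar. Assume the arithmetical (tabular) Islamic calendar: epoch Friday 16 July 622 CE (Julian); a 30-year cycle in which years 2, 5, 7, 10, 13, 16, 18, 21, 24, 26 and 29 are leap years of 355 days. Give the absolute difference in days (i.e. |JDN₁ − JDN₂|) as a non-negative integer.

18849

First date → JDN 2337588; second date → JDN 2318739.
The interval is |2337588 − 2318739| = 18849 days.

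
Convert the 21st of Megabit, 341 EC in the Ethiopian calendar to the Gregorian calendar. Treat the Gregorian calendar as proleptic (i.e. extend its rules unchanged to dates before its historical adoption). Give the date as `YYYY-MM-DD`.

Julian Day Number of the source date = 1848606.
Converting JDN 1848606 to the Gregorian calendar gives 18 March 349 CE.

0349-03-18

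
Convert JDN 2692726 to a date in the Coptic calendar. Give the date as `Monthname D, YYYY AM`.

Parmouti 18, 2376 AM

The Gregorian equivalent of JDN 2692726 is 1 May 2660.
In the Coptic calendar that day is Parmouti 18, 2376 AM.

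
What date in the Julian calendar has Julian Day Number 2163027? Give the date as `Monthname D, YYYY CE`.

JDN 2163027 is 24 January 1210 in the proleptic Gregorian calendar.
In the Julian calendar that day is January 17, 1210 CE.

January 17, 1210 CE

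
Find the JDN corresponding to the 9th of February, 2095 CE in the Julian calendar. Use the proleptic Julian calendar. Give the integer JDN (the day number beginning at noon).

2486296

In the Gregorian calendar the same day is 22 February 2095.
JDN 2451545 is 1 January 2000 CE (Gregorian); the target day is +34751 days from there, so JDN = 2486296.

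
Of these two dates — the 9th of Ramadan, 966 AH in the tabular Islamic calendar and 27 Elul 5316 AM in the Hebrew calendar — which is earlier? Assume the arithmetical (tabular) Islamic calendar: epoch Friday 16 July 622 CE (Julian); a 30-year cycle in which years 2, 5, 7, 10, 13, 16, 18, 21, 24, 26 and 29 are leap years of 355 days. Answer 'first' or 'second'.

First date → JDN 2290648; second date → JDN 2289632.
JDN 2289632 < JDN 2290648, so the second date is earlier.

second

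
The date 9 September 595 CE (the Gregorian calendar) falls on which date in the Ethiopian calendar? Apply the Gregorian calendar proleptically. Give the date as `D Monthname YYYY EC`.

Both dates share Julian Day Number 1938631; in the Ethiopian calendar that is 9 Meskerem 588 EC.

9 Meskerem 588 EC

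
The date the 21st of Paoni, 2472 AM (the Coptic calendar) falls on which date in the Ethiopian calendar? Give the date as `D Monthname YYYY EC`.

21 Sene 2748 EC

Julian Day Number of the source date = 2727853.
Converting JDN 2727853 to the Ethiopian calendar gives 21 Sene 2748 EC.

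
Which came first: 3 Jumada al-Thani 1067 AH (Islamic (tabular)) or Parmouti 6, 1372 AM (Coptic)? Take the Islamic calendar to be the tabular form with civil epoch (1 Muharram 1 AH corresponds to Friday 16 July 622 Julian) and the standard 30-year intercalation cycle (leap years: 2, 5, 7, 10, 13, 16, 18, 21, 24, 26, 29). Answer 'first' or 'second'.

second

The two dates have Julian Day Numbers 2326345 and 2326003 respectively.
Since 2326003 < 2326345, the second date comes first.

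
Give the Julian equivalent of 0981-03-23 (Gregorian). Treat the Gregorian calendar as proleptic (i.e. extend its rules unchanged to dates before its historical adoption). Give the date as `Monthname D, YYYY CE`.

March 18, 981 CE

At this point the Julian calendar is 5 days behind the Gregorian.
23 March 981 Gregorian − 5 days → 18 March 981 Julian.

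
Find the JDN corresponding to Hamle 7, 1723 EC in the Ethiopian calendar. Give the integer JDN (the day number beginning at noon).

2353487

In the Gregorian calendar the same day is 12 July 1731.
JDN 2400001 is 17 November 1858 CE (Gregorian), MJD 0; the target day is −46514 days from there, so JDN = 2353487.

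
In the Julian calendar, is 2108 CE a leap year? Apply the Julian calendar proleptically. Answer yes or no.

2108 mod 4 = 0, so it is a leap year in the Julian calendar.

yes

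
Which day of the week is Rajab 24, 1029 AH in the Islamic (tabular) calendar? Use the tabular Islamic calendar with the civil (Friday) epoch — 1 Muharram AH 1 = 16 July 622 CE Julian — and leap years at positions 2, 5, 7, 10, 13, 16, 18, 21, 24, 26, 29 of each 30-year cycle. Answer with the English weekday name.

Equivalently 25 June 1620 Gregorian, JDN 2312929.
JDN 2312929 mod 7 = 3, and JDN 0 was a Monday, so this is a Thursday.

Thursday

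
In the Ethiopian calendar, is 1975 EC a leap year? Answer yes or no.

1975 mod 4 = 3; in the Ethiopian calendar a year is leap when year mod 4 = 3, so it is a leap year.

yes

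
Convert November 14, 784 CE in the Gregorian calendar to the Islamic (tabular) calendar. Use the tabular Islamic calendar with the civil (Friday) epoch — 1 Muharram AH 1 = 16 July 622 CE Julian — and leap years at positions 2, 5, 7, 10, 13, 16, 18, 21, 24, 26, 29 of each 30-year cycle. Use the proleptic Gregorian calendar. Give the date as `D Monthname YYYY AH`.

21 Rabi' al-Thani 168 AH

Both dates share Julian Day Number 2007728; in the tabular Islamic calendar that is 21 Rabi' al-Thani 168 AH.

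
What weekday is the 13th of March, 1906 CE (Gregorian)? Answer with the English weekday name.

Tuesday

Since JDN mod 7 = 1 (0 = Monday), the day is Tuesday.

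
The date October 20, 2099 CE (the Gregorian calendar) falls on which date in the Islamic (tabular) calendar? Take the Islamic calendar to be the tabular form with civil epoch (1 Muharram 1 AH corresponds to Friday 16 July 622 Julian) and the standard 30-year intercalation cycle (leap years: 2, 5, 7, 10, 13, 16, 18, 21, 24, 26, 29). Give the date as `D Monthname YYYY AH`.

5 Sha'ban 1523 AH

Julian Day Number of the source date = 2487997.
Converting JDN 2487997 to the tabular Islamic calendar gives 5 Sha'ban 1523 AH.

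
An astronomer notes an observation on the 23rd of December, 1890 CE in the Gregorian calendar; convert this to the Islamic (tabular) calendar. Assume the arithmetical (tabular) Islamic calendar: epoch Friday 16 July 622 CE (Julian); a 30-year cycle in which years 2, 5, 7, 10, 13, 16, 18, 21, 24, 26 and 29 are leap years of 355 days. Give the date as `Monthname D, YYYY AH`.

Julian Day Number of the source date = 2411725.
Converting JDN 2411725 to the tabular Islamic calendar gives 11 Jumada al-Awwal 1308 AH.

Jumada al-Awwal 11, 1308 AH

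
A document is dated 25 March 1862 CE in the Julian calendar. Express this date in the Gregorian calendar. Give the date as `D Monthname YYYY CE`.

The Julian–Gregorian offset here is 12 days (Julian trailing).
25 March 1862 Julian + 12 days → 6 April 1862 Gregorian.

6 April 1862 CE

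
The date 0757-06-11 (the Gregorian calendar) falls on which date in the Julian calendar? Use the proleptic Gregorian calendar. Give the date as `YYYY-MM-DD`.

The Julian–Gregorian offset here is 4 days (Julian trailing).
11 June 757 Gregorian − 4 days → 7 June 757 Julian.

0757-06-07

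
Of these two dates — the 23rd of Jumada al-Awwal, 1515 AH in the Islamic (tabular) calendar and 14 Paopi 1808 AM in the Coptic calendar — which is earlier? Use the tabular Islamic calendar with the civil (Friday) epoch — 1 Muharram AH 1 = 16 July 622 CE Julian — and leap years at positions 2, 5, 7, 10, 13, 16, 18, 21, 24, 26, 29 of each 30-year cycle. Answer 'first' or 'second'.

second

Converting both to JDN: 2485091 vs 2485080; the smaller is the second.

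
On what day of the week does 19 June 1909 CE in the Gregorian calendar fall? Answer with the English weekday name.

Since JDN mod 7 = 5 (0 = Monday), the day is Saturday.

Saturday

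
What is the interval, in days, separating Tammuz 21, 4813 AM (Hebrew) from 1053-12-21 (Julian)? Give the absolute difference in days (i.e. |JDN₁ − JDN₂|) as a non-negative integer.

164

JDN of the first date = 2105857.
JDN of the second date = 2106021.
|2106021 − 2105857| = 164.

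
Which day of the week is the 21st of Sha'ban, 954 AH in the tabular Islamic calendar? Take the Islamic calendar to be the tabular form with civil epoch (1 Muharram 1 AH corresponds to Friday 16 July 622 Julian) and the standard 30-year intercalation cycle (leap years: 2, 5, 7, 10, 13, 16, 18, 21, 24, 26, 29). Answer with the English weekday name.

In the proleptic Gregorian calendar this is 16 October 1547 (JDN 2286378).
JDN 2286378 mod 7 = 3, and JDN 0 was a Monday, so this is a Thursday.

Thursday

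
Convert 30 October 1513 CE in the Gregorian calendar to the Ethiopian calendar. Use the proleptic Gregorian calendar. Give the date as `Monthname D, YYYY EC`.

Both dates share Julian Day Number 2273974; in the Ethiopian calendar that is 23 Tikimt 1506 EC.

Tikimt 23, 1506 EC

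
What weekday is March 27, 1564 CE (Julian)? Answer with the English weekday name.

In the proleptic Gregorian calendar this is 6 April 1564 (JDN 2292395).
2292395 ≡ 0 (mod 7); counting from Monday = 0 gives Monday.

Monday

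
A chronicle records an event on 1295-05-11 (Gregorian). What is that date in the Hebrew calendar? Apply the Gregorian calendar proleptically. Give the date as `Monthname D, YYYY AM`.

Both dates share Julian Day Number 2194180; in the Hebrew calendar that is 17 Iyar 5055 AM.

Iyar 17, 5055 AM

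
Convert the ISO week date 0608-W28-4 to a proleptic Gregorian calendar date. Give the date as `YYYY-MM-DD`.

0608-07-14

ISO week 1 of 608 is the week containing the first Thursday of 608.
Week 28, day 4 (Thursday) lands on 0608-07-14.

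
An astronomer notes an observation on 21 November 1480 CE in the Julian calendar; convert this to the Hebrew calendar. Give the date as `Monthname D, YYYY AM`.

Kislev 19, 5241 AM

Julian Day Number of the source date = 2261953.
Converting JDN 2261953 to the Hebrew calendar gives 19 Kislev 5241 AM.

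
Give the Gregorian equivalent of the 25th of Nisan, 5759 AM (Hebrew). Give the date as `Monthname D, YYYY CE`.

April 11, 1999 CE

Julian Day Number of the source date = 2451280.
Converting JDN 2451280 to the Gregorian calendar gives 11 April 1999 CE.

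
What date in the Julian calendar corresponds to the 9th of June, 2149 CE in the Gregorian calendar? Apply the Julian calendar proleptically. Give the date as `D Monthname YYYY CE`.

The Julian–Gregorian offset here is 14 days (Julian trailing).
9 June 2149 Gregorian − 14 days → 26 May 2149 Julian.

26 May 2149 CE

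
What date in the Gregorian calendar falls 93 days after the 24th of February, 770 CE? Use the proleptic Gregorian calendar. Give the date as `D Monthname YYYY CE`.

28 May 770 CE

JDN of the 24th of February, 770 CE = 2002351.
2002351 + 93 = 2002444.
JDN 2002444 in the Gregorian calendar is 28 May 770 CE.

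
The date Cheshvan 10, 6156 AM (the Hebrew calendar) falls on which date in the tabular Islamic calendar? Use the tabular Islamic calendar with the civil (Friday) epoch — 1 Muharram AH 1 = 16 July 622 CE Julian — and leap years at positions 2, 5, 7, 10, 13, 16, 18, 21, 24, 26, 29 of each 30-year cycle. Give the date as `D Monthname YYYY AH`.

10 Ramadan 1828 AH

Both dates share Julian Day Number 2596113; in the tabular Islamic calendar that is 10 Ramadan 1828 AH.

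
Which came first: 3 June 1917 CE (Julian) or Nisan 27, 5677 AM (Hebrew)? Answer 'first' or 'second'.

Converting both to JDN: 2421396 vs 2421338; the smaller is the second.

second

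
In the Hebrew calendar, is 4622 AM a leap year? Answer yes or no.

Hebrew year 4622 is year 5 of its 19-year Metonic cycle; leap years are at positions 3, 6, 8, 11, 14, 17, 19, so it is a common year (12 months).

no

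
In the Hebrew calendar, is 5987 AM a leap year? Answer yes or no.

Hebrew year 5987 is year 2 of its 19-year Metonic cycle; leap years are at positions 3, 6, 8, 11, 14, 17, 19, so it is a common year (12 months).

no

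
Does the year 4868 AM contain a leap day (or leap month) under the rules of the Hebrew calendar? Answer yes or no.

Hebrew year 4868 is year 4 of its 19-year Metonic cycle; leap years are at positions 3, 6, 8, 11, 14, 17, 19, so it is a common year (12 months).

no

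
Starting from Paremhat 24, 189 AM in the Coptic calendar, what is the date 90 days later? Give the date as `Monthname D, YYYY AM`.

Counting 90 days forward from JDN 1893900 reaches JDN 1893990, which is Paoni 24, 189 AM.

Paoni 24, 189 AM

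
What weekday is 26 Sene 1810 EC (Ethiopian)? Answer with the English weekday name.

In the Gregorian calendar this is 2 July 1818 (JDN 2385253).
JDN 2385253 mod 7 = 3, and JDN 0 was a Monday, so this is a Thursday.

Thursday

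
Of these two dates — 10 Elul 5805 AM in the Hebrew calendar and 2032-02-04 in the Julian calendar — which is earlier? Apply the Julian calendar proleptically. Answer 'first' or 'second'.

second

Converting both to JDN: 2468216 vs 2463280; the smaller is the second.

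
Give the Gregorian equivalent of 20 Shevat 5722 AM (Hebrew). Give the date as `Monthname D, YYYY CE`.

January 25, 1962 CE

Julian Day Number of the source date = 2437690.
Converting JDN 2437690 to the Gregorian calendar gives 25 January 1962 CE.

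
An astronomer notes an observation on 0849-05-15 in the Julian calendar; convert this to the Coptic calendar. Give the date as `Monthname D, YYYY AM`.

Pashons 20, 565 AM

Julian Day Number of the source date = 2031290.
Converting JDN 2031290 to the Coptic calendar gives 20 Pashons 565 AM.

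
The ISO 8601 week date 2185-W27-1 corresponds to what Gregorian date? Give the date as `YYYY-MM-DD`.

ISO week 1 of 2185 is the week containing the first Thursday of 2185.
Week 27, day 1 (Monday) lands on 2185-07-04.

2185-07-04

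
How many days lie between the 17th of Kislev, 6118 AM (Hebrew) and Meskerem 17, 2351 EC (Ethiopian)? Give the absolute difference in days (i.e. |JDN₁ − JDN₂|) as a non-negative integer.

First date → JDN 2582270; second date → JDN 2582574.
The interval is |2582270 − 2582574| = 304 days.

304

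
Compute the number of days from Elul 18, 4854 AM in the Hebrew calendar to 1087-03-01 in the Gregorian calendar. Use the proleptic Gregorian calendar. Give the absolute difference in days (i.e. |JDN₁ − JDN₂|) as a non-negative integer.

2748

First date → JDN 2120886; second date → JDN 2118138.
The interval is |2120886 − 2118138| = 2748 days.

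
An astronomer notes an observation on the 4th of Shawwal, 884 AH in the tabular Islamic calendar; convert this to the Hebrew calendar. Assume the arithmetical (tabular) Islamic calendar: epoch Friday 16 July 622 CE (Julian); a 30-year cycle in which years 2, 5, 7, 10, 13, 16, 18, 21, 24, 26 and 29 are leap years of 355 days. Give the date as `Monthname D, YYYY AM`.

The source date corresponds to 28 December 1479 in the proleptic Gregorian calendar (JDN 2261615).
That day falls on 5 Tevet 5240 AM in the Hebrew calendar.

Tevet 5, 5240 AM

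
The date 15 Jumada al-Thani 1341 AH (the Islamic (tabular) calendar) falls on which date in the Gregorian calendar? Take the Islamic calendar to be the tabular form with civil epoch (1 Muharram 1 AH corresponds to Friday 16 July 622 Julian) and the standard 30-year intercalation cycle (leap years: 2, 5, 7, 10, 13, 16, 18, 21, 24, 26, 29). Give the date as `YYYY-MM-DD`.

Julian Day Number of the source date = 2423453.
Converting JDN 2423453 to the Gregorian calendar gives 2 February 1923 CE.

1923-02-02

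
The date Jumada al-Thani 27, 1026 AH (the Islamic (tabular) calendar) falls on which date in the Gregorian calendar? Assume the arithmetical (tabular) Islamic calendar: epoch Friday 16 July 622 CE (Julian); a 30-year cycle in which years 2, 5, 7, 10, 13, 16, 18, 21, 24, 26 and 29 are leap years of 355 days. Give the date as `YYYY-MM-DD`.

Julian Day Number of the source date = 2311840.
Converting JDN 2311840 to the Gregorian calendar gives 2 July 1617 CE.

1617-07-02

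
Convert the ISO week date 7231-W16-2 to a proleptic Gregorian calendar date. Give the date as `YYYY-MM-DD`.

7231-04-15

ISO week 1 of 7231 is the week containing the first Thursday of 7231.
Week 16, day 2 (Tuesday) lands on 7231-04-15.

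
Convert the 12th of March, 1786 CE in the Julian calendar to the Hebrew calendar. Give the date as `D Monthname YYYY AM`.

The source date corresponds to 23 March 1786 in the Gregorian calendar (JDN 2373465).
That day falls on 23 Adar II 5546 AM in the Hebrew calendar.

23 Adar II 5546 AM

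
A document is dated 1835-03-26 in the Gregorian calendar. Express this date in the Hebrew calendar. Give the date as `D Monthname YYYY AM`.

Julian Day Number of the source date = 2391364.
Converting JDN 2391364 to the Hebrew calendar gives 25 Adar 5595 AM.

25 Adar 5595 AM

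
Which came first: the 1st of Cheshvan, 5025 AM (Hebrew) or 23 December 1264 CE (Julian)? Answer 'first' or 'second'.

first

Converting both to JDN: 2183030 vs 2183091; the smaller is the first.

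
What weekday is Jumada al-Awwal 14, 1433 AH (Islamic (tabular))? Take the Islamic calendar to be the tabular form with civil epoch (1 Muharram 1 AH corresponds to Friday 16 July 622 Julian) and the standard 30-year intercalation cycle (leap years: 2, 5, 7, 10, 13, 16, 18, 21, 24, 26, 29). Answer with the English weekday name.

Friday

Equivalently 6 April 2012 Gregorian, JDN 2456024.
JDN 2456024 mod 7 = 4, and JDN 0 was a Monday, so this is a Friday.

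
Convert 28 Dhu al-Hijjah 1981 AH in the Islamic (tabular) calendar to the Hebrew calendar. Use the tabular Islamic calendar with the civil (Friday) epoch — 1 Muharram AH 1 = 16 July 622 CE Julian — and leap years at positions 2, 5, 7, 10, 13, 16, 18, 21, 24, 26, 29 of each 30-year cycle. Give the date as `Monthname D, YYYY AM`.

Tammuz 28, 6304 AM

Both dates share Julian Day Number 2650438; in the Hebrew calendar that is 28 Tammuz 6304 AM.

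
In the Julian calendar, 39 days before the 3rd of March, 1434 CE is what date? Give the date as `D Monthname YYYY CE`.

23 January 1434 CE

Counting 39 days back from JDN 2244888 reaches JDN 2244849, which is 23 January 1434 CE.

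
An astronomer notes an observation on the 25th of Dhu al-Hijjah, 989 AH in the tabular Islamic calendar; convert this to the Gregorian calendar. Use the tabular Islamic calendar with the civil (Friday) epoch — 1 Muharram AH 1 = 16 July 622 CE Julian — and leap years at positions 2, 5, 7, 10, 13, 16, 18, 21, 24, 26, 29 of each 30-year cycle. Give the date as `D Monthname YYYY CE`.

Both dates share Julian Day Number 2298903; in the Gregorian calendar that is 30 January 1582 CE.

30 January 1582 CE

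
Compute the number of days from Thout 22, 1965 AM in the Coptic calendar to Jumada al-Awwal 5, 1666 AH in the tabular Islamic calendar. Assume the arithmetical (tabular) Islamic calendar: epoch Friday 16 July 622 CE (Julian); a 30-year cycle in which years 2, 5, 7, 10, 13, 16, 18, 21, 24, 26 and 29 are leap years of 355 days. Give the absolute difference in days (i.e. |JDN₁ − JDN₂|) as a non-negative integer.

JDN of the first date = 2542402.
JDN of the second date = 2538582.
|2538582 − 2542402| = 3820.

3820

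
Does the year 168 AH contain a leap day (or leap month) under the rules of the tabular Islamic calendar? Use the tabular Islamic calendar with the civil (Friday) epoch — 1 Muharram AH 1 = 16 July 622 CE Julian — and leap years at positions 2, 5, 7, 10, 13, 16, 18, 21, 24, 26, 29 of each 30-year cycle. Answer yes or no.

yes

Year 168 AH is year 18 of its 30-year cycle; leap positions are 2, 5, 7, 10, 13, 16, 18, 21, 24, 26, 29, so it is a leap year (355 days).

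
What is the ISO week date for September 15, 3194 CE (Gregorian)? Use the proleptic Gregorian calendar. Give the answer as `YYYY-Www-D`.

The weekday is Thursday (ISO weekday 4).
That Thursday belongs to ISO week 37 of ISO year 3194.

3194-W37-4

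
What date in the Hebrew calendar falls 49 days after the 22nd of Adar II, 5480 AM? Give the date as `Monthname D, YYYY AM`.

The starting date is JDN 2349368; 2349368 + 49 = 2349417.
JDN 2349417 corresponds to Iyar 12, 5480 AM.

Iyar 12, 5480 AM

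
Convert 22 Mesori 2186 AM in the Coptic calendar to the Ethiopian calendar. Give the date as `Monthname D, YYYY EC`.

Nehase 22, 2462 EC

Both dates share Julian Day Number 2623452; in the Ethiopian calendar that is 22 Nehase 2462 EC.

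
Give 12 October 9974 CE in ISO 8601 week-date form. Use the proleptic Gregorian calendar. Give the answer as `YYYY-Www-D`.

9974-W41-6

The weekday is Saturday (ISO weekday 6).
That Saturday belongs to ISO week 41 of ISO year 9974.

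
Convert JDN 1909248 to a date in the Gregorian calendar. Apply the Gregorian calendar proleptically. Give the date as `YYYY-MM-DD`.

0515-03-30

JDN 2451545 is 1 Jan 2000; 1909248 is −542297 days from there.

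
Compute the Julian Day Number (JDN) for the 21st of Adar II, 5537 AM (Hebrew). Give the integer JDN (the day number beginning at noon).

2370185

Equivalently 30 March 1777 (Gregorian).
JDN 2299161 is 15 October 1582 CE (Gregorian); the target day is +71024 days from there, so JDN = 2370185.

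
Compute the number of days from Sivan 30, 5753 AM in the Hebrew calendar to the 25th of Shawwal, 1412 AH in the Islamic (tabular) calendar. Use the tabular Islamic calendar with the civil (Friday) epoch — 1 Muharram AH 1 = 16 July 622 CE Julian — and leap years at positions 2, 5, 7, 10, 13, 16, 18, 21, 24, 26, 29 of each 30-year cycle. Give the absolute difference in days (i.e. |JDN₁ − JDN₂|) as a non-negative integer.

First date → JDN 2449158; second date → JDN 2448741.
The interval is |2449158 − 2448741| = 417 days.

417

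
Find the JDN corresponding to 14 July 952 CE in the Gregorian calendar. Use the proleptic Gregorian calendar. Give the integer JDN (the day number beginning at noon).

JDN 2451545 is 1 January 2000 CE (Gregorian); the target day is −382579 days from there, so JDN = 2068966.

2068966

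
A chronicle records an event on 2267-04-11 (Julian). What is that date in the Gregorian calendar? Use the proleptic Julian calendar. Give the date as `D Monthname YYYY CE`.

The Julian–Gregorian offset here is 15 days (Julian trailing).
11 April 2267 Julian + 15 days → 26 April 2267 Gregorian.

26 April 2267 CE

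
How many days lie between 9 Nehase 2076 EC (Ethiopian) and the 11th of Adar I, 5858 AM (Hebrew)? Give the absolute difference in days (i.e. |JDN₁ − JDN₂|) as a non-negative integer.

First date → JDN 2482453; second date → JDN 2487383.
The interval is |2482453 − 2487383| = 4930 days.

4930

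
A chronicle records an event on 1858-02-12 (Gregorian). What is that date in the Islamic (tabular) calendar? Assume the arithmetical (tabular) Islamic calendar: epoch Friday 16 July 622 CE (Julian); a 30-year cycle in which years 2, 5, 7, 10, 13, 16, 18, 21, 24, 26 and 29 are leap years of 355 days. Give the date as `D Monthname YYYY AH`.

27 Jumada al-Thani 1274 AH

Both dates share Julian Day Number 2399723; in the tabular Islamic calendar that is 27 Jumada al-Thani 1274 AH.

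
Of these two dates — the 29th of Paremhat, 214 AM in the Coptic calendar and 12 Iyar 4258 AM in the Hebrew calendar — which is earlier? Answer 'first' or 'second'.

The two dates have Julian Day Numbers 1903036 and 1903062 respectively.
Since 1903036 < 1903062, the first date comes first.

first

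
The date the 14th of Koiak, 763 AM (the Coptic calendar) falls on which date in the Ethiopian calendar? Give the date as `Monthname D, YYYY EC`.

Tahsas 14, 1039 EC

The source date corresponds to 16 December 1046 in the proleptic Gregorian calendar (JDN 2103453).
That day falls on 14 Tahsas 1039 EC in the Ethiopian calendar.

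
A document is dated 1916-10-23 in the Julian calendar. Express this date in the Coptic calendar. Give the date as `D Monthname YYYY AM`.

Both dates share Julian Day Number 2421173; in the Coptic calendar that is 26 Paopi 1633 AM.

26 Paopi 1633 AM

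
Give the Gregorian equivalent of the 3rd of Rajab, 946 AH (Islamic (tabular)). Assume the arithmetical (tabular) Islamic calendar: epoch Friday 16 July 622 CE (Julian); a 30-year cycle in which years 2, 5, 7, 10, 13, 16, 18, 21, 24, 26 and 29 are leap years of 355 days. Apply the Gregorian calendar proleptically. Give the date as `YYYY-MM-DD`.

1539-11-24

Julian Day Number of the source date = 2283495.
Converting JDN 2283495 to the Gregorian calendar gives 24 November 1539 CE.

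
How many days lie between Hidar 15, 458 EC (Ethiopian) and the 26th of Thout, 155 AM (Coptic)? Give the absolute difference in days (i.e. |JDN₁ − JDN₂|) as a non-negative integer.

First date → JDN 1891214; second date → JDN 1881303.
The interval is |1891214 − 1881303| = 9911 days.

9911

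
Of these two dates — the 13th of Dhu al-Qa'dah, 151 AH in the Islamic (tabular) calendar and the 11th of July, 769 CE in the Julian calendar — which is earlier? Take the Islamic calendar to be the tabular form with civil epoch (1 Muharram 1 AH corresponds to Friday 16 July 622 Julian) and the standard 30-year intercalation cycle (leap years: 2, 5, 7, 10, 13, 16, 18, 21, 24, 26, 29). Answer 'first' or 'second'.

Converting both to JDN: 2001902 vs 2002127; the smaller is the first.

first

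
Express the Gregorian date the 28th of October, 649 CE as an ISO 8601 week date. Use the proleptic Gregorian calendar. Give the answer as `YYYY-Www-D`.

The weekday is Sunday (ISO weekday 7).
That Sunday belongs to ISO week 43 of ISO year 649.

0649-W43-7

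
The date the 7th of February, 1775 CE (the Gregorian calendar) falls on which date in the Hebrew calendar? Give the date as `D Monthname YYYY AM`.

Both dates share Julian Day Number 2369403; in the Hebrew calendar that is 7 Adar I 5535 AM.

7 Adar I 5535 AM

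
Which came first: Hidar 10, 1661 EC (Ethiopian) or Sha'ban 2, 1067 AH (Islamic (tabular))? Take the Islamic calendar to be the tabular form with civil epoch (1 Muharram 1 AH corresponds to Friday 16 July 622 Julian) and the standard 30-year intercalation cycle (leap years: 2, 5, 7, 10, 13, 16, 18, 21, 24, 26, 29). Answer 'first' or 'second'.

Converting both to JDN: 2330605 vs 2326403; the smaller is the second.

second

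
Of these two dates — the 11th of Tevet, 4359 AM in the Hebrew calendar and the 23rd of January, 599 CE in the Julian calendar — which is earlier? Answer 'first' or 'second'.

Converting both to JDN: 1939826 vs 1939865; the smaller is the first.

first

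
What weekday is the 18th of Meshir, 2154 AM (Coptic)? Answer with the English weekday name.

Equivalently 28 February 2438 Gregorian, JDN 2611580.
Since JDN mod 7 = 6 (0 = Monday), the day is Sunday.

Sunday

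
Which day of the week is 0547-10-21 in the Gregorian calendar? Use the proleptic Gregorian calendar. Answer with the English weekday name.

Saturday

1921141 ≡ 5 (mod 7); counting from Monday = 0 gives Saturday.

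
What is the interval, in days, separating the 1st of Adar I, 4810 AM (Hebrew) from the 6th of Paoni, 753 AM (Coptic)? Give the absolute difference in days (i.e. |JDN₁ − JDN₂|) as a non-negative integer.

JDN of the first date = 2104597.
JDN of the second date = 2099973.
|2099973 − 2104597| = 4624.

4624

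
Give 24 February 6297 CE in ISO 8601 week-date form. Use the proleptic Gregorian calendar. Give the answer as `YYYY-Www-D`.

6297-W08-3

The weekday is Wednesday (ISO weekday 3).
That Wednesday belongs to ISO week 8 of ISO year 6297.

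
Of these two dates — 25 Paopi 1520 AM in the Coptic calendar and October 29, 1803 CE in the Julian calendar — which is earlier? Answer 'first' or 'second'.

First date → JDN 2379899; second date → JDN 2379905.
JDN 2379899 < JDN 2379905, so the first date is earlier.

first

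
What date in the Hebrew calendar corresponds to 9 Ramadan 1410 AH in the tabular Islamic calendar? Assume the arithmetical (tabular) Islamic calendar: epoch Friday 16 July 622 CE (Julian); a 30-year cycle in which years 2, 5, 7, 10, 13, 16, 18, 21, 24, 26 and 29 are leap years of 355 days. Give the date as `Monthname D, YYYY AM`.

Julian Day Number of the source date = 2447987.
Converting JDN 2447987 to the Hebrew calendar gives 10 Nisan 5750 AM.

Nisan 10, 5750 AM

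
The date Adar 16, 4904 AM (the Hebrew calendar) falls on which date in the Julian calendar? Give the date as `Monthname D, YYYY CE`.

Julian Day Number of the source date = 2138956.
Converting JDN 2138956 to the Julian calendar gives 22 February 1144 CE.

February 22, 1144 CE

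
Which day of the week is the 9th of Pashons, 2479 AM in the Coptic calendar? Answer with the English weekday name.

Equivalently 23 May 2763 Gregorian, JDN 2730367.
JDN 2730367 mod 7 = 3, and JDN 0 was a Monday, so this is a Thursday.

Thursday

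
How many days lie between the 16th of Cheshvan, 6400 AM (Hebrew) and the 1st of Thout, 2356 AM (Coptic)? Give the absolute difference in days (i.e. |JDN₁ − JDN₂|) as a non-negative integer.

First date → JDN 2685243; second date → JDN 2685194.
The interval is |2685243 − 2685194| = 49 days.

49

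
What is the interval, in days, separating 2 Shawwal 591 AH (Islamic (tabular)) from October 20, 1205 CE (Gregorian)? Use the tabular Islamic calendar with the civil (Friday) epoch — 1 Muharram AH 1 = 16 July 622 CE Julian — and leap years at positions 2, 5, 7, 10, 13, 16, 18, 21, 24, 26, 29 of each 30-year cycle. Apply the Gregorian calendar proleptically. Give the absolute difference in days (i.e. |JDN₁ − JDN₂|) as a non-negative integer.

First date → JDN 2157783; second date → JDN 2161470.
The interval is |2157783 − 2161470| = 3687 days.

3687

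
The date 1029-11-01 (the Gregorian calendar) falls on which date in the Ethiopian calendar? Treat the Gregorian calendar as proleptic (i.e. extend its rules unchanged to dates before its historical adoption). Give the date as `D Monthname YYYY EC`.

29 Tikimt 1022 EC

Both dates share Julian Day Number 2097199; in the Ethiopian calendar that is 29 Tikimt 1022 EC.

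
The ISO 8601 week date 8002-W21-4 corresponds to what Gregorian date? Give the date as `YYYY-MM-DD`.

8002-05-23

ISO week 1 of 8002 is the week containing the first Thursday of 8002.
Week 21, day 4 (Thursday) lands on 8002-05-23.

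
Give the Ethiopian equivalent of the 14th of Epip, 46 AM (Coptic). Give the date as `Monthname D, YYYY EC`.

Both dates share Julian Day Number 1841779; in the Ethiopian calendar that is 14 Hamle 322 EC.

Hamle 14, 322 EC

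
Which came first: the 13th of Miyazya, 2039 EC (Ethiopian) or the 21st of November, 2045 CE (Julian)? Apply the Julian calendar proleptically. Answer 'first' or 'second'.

second

First date → JDN 2468822; second date → JDN 2468319.
JDN 2468319 < JDN 2468822, so the second date is earlier.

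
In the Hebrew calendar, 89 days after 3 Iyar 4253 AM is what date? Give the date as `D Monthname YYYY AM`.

The starting date is JDN 1901221; 1901221 + 89 = 1901310.
JDN 1901310 corresponds to 4 Av 4253 AM.

4 Av 4253 AM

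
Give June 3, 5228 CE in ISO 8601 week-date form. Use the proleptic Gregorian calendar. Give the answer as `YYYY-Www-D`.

The weekday is Saturday (ISO weekday 6).
That Saturday belongs to ISO week 22 of ISO year 5228.

5228-W22-6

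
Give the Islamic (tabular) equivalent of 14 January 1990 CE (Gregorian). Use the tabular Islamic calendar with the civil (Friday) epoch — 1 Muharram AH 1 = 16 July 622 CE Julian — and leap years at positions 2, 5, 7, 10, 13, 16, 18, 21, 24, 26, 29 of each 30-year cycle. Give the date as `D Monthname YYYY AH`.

Both dates share Julian Day Number 2447906; in the tabular Islamic calendar that is 16 Jumada al-Thani 1410 AH.

16 Jumada al-Thani 1410 AH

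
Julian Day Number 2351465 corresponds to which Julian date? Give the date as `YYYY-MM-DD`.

1725-12-17

The Gregorian equivalent of JDN 2351465 is 28 December 1725.
In the Julian calendar that day is 1725-12-17.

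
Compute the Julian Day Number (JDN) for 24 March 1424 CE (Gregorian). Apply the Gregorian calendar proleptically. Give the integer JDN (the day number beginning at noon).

JDN 2451545 is 1 January 2000 CE (Gregorian); the target day is −210297 days from there, so JDN = 2241248.

2241248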